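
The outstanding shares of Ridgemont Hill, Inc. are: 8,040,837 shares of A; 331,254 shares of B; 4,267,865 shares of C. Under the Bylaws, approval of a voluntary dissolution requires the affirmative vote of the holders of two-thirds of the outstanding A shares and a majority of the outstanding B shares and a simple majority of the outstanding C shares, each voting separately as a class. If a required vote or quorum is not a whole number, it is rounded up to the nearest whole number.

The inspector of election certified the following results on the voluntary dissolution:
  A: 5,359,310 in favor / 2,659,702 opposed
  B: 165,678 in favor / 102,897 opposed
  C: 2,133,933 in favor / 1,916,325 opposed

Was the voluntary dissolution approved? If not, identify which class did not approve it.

A: 2/3 of 8040837 = 5360558; 5,360,558 required, 5,359,310 in favor — not approved.
B: a majority of 331254 is 165628; 165,628 required, 165,678 in favor — approved.
C: a majority of 4267865 is 2133933; 2,133,933 required, 2,133,933 in favor — approved.

Not approved — the A shares did not give the required vote.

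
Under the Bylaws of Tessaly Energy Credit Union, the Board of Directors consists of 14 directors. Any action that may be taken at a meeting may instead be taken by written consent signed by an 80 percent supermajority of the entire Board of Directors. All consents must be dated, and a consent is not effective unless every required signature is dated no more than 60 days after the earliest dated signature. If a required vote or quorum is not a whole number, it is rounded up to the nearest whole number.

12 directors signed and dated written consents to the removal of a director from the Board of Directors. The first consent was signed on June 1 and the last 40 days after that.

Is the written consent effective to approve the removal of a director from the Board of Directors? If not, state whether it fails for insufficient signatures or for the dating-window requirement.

Effective — both the signature and dating-window requirements are satisfied.

Signatures required: an 80 percent supermajority of 14 — 4/5 of 14 = 11.20, rounded up to 12, so 12 needed; 12 signed. Sufficient.
Dating window: the latest signature is 40 days after the earliest; the limit is 60 days. Within the window.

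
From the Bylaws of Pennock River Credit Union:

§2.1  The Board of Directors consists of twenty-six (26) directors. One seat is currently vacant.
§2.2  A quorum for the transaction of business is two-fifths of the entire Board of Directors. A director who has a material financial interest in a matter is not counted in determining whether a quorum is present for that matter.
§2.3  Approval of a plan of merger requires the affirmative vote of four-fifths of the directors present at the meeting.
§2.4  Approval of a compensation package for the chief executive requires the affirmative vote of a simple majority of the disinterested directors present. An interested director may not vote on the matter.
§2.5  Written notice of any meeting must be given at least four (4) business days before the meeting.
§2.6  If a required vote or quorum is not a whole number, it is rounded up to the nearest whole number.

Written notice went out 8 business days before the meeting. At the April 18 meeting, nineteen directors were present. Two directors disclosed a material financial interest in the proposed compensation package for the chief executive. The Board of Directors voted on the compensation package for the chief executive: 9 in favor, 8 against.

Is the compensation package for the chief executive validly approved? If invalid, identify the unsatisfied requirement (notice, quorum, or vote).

Valid — all requirements satisfied.

Notice: 8 business days given; 4 required (8 ≥ 4). Satisfied.
Quorum: 19 present, but the 2 interested directors do not count, leaving 17. Quorum is 11. Satisfied.
Vote: the compensation package for the chief executive requires a majority of the disinterested directors present (19 − 2 = 17). A majority of 17 is 9, so 9 affirmative votes are needed; 9 voted in favor. Satisfied.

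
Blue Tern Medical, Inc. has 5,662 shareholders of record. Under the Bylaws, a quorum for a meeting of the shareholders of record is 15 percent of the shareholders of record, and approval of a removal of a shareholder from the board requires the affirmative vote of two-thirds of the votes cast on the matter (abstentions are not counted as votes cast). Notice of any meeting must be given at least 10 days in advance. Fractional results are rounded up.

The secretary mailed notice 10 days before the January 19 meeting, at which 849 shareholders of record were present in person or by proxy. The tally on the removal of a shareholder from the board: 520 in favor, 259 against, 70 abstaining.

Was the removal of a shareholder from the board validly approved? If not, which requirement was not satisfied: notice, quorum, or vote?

Invalid — quorum requirement not satisfied.

Notice: 10 days given; 10 required. Satisfied.
Quorum: 15% of 5,662 = 849.30, rounded up to 850; 849 present. Not satisfied.
Vote: requires two-thirds of the votes cast (849 − 70 abstaining = 779); 2/3 of 779 = 519.33, rounded up to 520, so 520 needed; 520 in favor. Satisfied.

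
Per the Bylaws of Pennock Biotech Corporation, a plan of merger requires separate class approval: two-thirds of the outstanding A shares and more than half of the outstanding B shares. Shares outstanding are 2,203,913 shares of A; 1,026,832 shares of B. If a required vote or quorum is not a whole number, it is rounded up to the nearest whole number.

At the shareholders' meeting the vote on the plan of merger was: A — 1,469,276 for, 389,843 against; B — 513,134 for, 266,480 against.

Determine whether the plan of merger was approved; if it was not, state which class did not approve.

Not approved — the B shares did not give the required vote.

A: 2/3 of 2203913 = 1469275.33, rounded up to 1469276; 1,469,276 required, 1,469,276 in favor — approved.
B: a majority of 1026832 is 513417; 513,417 required, 513,134 in favor — not approved.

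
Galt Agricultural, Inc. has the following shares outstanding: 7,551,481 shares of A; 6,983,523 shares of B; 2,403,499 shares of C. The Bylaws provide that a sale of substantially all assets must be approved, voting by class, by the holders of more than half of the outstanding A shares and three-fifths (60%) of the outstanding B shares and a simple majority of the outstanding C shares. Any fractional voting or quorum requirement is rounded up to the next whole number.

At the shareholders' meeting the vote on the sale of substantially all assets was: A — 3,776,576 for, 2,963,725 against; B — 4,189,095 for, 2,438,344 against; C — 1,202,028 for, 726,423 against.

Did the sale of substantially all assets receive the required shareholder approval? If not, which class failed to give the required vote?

A: a majority of 7551481 is 3775741; 3,775,741 required, 3,776,576 in favor — approved.
B: 3/5 of 6983523 = 4190113.80, rounded up to 4190114; 4,190,114 required, 4,189,095 in favor — not approved.
C: a majority of 2403499 is 1201750; 1,201,750 required, 1,202,028 in favor — approved.

Not approved — the B shares did not give the required vote.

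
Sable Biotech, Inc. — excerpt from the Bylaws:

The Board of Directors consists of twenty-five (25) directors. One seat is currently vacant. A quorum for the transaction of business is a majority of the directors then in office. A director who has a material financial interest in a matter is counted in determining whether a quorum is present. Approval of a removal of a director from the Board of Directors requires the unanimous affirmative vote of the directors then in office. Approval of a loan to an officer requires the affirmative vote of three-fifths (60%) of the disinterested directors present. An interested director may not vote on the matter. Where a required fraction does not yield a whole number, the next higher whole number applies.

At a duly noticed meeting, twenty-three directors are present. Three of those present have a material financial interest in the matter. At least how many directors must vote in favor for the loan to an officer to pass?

The loan to an officer requires three-fifths of the disinterested directors present (23 − 3 = 20).
3/5 of 20 = 12.

12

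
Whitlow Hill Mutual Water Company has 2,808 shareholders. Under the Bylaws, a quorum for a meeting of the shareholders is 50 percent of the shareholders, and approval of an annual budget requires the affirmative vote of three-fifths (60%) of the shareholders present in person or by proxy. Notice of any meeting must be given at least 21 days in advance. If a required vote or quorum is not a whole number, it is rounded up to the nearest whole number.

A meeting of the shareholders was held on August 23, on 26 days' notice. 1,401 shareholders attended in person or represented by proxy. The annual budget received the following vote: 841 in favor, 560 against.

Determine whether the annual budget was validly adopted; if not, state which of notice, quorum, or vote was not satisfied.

Invalid — quorum requirement not satisfied.

Notice: 26 days given; 21 required. Satisfied.
Quorum: 50% of 2,808 = 1,404; 1,401 present. Not satisfied.
Vote: requires three-fifths of those present (1,401); 3/5 of 1401 = 840.60, rounded up to 841, so 841 needed; 841 in favor. Satisfied.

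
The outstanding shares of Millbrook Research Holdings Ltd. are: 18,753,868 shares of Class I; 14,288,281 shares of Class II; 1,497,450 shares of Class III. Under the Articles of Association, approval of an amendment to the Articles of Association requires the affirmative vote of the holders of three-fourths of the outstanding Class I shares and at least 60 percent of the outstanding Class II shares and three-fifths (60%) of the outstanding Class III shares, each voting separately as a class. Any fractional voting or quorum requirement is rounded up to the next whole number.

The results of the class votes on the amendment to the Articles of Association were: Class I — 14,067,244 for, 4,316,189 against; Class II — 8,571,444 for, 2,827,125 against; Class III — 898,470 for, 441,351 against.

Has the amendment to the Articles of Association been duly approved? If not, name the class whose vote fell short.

Not approved — the Class II shares did not give the required vote.

Class I: 3/4 of 18753868 = 14065401; 14,065,401 required, 14,067,244 in favor — approved.
Class II: 3/5 of 14288281 = 8572968.60, rounded up to 8572969; 8,572,969 required, 8,571,444 in favor — not approved.
Class III: 3/5 of 1497450 = 898470; 898,470 required, 898,470 in favor — approved.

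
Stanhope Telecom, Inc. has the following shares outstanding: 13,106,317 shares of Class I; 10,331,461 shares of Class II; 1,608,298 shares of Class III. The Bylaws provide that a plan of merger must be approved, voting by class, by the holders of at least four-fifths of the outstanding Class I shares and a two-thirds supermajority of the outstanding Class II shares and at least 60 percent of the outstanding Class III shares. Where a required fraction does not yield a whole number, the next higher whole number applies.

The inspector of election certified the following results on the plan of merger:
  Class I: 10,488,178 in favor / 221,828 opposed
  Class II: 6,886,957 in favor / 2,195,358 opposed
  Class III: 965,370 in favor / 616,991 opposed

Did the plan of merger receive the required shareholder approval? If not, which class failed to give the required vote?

Not approved — the Class II shares did not give the required vote.

Class I: 4/5 of 13106317 = 10485053.60, rounded up to 10485054; 10,485,054 required, 10,488,178 in favor — approved.
Class II: 2/3 of 10331461 = 6887640.67, rounded up to 6887641; 6,887,641 required, 6,886,957 in favor — not approved.
Class III: 3/5 of 1608298 = 964978.80, rounded up to 964979; 964,979 required, 965,370 in favor — approved.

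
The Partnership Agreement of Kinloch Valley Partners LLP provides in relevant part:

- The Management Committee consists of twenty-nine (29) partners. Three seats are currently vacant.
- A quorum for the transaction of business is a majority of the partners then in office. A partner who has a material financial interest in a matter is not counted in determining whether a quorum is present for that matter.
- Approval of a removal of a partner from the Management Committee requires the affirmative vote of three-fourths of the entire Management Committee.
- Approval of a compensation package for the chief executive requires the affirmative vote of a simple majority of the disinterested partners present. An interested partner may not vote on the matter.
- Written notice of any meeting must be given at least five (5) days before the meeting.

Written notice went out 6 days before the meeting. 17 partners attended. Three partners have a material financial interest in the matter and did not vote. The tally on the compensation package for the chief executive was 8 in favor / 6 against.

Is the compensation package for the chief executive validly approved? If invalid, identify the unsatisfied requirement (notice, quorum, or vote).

Valid — all requirements satisfied.

Notice: 6 days given; 5 required (6 ≥ 5). Satisfied.
Quorum: 17 present, but the 3 interested partners do not count, leaving 14. Quorum is 14. Satisfied.
Vote: the compensation package for the chief executive requires a majority of the disinterested partners present (17 − 3 = 14). A majority of 14 is 8, so 8 affirmative votes are needed; 8 voted in favor. Satisfied.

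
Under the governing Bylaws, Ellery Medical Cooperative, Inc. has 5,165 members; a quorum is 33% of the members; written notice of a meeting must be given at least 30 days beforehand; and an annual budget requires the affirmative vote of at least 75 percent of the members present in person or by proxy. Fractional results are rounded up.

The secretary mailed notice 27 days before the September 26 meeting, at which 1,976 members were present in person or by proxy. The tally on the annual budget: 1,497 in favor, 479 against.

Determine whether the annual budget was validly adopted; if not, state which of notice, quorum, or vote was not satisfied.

Notice: 27 days given; 30 required. Not satisfied.
Quorum: 33% of 5,165 = 1,704.45, rounded up to 1,705; 1,976 present. Satisfied.
Vote: requires three-fourths of those present (1,976); 3/4 of 1976 = 1482, so 1,482 needed; 1,497 in favor. Satisfied.

Invalid — notice requirement not satisfied.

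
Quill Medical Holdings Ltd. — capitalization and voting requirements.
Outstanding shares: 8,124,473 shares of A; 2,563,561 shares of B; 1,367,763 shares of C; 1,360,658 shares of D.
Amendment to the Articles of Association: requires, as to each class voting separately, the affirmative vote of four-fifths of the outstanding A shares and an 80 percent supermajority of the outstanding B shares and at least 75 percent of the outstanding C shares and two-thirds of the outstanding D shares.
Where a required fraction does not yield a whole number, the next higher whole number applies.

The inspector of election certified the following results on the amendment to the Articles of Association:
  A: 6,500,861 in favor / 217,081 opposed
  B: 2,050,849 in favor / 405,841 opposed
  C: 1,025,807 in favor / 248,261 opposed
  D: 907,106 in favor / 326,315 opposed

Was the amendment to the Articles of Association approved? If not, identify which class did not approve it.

A: 4/5 of 8124473 = 6499578.40, rounded up to 6499579; 6,499,579 required, 6,500,861 in favor — approved.
B: 4/5 of 2563561 = 2050848.80, rounded up to 2050849; 2,050,849 required, 2,050,849 in favor — approved.
C: 3/4 of 1367763 = 1025822.25, rounded up to 1025823; 1,025,823 required, 1,025,807 in favor — not approved.
D: 2/3 of 1360658 = 907105.33, rounded up to 907106; 907,106 required, 907,106 in favor — approved.

Not approved — the C shares did not give the required vote.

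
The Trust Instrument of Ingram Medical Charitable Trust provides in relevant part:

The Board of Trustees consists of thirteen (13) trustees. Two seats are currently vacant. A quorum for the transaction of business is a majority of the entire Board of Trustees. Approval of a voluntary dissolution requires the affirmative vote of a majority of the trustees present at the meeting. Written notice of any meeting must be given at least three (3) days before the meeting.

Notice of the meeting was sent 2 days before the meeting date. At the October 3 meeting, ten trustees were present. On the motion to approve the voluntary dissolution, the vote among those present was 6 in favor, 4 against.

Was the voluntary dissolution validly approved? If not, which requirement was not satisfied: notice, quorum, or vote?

Notice: 2 days given; 3 required (2 < 3). Not satisfied.
Quorum: 10 present; quorum is 7. Satisfied.
Vote: the voluntary dissolution requires a majority of the trustees present (10). A majority of 10 is 6, so 6 affirmative votes are needed; 6 voted in favor. Satisfied.

Invalid — notice requirement not satisfied.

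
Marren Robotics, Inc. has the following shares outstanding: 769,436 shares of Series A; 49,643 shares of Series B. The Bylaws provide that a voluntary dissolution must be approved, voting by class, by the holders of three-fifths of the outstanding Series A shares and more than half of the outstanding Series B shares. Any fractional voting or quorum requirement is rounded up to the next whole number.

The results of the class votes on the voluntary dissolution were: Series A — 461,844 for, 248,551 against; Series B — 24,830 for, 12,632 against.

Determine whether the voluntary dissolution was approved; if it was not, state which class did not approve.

Approved — every class gave the required vote.

Series A: 3/5 of 769436 = 461661.60, rounded up to 461662; 461,662 required, 461,844 in favor — approved.
Series B: a majority of 49643 is 24822; 24,822 required, 24,830 in favor — approved.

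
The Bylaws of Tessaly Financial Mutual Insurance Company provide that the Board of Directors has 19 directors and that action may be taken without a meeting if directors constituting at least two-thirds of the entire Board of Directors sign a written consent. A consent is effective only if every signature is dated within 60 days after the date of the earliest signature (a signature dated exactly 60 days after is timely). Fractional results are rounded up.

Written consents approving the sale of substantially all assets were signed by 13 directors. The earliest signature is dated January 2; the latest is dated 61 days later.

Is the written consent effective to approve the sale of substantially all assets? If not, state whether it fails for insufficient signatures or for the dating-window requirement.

Signatures required: at least two-thirds of 19 — 2/3 of 19 = 12.67, rounded up to 13, so 13 needed; 13 signed. Sufficient.
Dating window: the latest signature is 61 days after the earliest; the limit is 60 days. Outside the window.

Not effective — dating-window requirement not satisfied.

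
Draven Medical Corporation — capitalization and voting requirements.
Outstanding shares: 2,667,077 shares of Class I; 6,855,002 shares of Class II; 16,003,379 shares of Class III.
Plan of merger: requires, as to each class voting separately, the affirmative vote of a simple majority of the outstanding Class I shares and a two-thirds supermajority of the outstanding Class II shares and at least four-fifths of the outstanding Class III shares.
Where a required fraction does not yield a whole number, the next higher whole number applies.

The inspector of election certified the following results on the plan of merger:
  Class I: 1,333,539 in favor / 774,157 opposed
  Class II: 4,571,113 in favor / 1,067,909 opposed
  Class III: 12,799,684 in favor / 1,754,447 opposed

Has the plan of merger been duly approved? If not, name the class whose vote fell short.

Not approved — the Class III shares did not give the required vote.

Class I: a majority of 2667077 is 1333539; 1,333,539 required, 1,333,539 in favor — approved.
Class II: 2/3 of 6855002 = 4570001.33, rounded up to 4570002; 4,570,002 required, 4,571,113 in favor — approved.
Class III: 4/5 of 16003379 = 12802703.20, rounded up to 12802704; 12,802,704 required, 12,799,684 in favor — not approved.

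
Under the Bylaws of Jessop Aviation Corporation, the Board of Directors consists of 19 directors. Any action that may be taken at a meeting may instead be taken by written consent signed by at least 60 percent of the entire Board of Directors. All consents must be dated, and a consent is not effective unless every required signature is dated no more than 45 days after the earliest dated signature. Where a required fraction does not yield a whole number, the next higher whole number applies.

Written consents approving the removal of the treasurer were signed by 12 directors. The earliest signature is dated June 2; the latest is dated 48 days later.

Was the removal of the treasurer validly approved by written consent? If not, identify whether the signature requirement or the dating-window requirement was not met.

Not effective — dating-window requirement not satisfied.

Signatures required: at least 60 percent of 19 — 3/5 of 19 = 11.40, rounded up to 12, so 12 needed; 12 signed. Sufficient.
Dating window: the latest signature is 48 days after the earliest; the limit is 45 days. Outside the window.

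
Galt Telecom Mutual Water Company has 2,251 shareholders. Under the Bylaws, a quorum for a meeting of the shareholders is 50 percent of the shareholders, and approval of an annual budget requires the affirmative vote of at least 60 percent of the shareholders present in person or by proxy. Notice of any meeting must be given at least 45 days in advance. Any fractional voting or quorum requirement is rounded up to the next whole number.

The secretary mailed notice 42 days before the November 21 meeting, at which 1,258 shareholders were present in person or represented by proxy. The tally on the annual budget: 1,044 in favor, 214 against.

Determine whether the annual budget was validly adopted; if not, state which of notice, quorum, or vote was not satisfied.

Notice: 42 days given; 45 required. Not satisfied.
Quorum: 50% of 2,251 = 1,125.50, rounded up to 1,126; 1,258 present. Satisfied.
Vote: requires three-fifths of those present (1,258); 3/5 of 1258 = 754.80, rounded up to 755, so 755 needed; 1,044 in favor. Satisfied.

Invalid — notice requirement not satisfied.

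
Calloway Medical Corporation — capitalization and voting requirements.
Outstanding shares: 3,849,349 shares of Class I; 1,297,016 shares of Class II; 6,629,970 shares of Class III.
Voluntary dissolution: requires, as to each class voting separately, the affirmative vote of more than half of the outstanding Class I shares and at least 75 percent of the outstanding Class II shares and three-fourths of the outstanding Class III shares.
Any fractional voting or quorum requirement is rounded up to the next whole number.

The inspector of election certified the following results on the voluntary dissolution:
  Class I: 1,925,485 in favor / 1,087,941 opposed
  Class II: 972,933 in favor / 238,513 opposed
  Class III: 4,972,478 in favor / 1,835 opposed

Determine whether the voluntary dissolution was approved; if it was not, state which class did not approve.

Approved — every class gave the required vote.

Class I: a majority of 3849349 is 1924675; 1,924,675 required, 1,925,485 in favor — approved.
Class II: 3/4 of 1297016 = 972762; 972,762 required, 972,933 in favor — approved.
Class III: 3/4 of 6629970 = 4972477.50, rounded up to 4972478; 4,972,478 required, 4,972,478 in favor — approved.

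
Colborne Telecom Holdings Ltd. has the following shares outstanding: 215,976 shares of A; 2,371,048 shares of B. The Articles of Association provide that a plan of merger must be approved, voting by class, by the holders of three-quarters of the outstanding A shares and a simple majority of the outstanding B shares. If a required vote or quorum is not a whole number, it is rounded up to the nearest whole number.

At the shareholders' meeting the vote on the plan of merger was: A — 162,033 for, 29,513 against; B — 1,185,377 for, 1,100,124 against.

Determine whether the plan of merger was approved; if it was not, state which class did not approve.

A: 3/4 of 215976 = 161982; 161,982 required, 162,033 in favor — approved.
B: a majority of 2371048 is 1185525; 1,185,525 required, 1,185,377 in favor — not approved.

Not approved — the B shares did not give the required vote.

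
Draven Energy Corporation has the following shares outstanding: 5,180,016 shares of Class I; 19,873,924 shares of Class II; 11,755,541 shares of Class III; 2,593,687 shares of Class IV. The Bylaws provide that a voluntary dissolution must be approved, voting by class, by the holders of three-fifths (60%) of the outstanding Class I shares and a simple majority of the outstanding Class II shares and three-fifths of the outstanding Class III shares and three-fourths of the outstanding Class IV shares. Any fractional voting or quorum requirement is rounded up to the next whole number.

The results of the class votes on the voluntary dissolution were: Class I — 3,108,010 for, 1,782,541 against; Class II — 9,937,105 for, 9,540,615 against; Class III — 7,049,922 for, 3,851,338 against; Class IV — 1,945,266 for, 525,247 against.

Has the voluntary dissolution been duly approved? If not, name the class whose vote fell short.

Not approved — the Class III shares did not give the required vote.

Class I: 3/5 of 5180016 = 3108009.60, rounded up to 3108010; 3,108,010 required, 3,108,010 in favor — approved.
Class II: a majority of 19873924 is 9936963; 9,936,963 required, 9,937,105 in favor — approved.
Class III: 3/5 of 11755541 = 7053324.60, rounded up to 7053325; 7,053,325 required, 7,049,922 in favor — not approved.
Class IV: 3/4 of 2593687 = 1945265.25, rounded up to 1945266; 1,945,266 required, 1,945,266 in favor — approved.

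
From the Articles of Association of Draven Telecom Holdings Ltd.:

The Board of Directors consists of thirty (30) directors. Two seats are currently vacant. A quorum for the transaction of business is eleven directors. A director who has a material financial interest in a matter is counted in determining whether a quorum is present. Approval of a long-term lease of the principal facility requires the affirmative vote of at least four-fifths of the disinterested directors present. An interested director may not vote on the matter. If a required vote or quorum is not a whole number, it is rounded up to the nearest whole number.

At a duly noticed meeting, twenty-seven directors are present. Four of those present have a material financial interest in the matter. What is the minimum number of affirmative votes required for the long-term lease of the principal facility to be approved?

19

The long-term lease of the principal facility requires four-fifths of the disinterested directors present (27 − 4 = 23).
4/5 of 23 = 18.40, rounded up to 19.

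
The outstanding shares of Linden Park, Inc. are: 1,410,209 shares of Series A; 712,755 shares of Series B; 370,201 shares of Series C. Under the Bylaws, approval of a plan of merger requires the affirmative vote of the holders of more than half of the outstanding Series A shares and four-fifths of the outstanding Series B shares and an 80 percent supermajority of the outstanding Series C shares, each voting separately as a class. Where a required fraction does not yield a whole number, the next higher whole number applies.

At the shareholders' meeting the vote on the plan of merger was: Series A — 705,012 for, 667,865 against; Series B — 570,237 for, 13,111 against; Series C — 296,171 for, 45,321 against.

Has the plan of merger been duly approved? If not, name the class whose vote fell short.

Not approved — the Series A shares did not give the required vote.

Series A: a majority of 1410209 is 705105; 705,105 required, 705,012 in favor — not approved.
Series B: 4/5 of 712755 = 570204; 570,204 required, 570,237 in favor — approved.
Series C: 4/5 of 370201 = 296160.80, rounded up to 296161; 296,161 required, 296,171 in favor — approved.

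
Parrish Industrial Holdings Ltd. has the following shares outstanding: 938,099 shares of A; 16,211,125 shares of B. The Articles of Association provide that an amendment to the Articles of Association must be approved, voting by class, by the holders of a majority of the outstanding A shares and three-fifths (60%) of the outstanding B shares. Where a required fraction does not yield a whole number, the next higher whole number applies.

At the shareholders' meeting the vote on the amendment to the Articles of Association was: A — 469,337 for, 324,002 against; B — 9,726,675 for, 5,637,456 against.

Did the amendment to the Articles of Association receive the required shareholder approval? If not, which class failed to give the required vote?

Approved — every class gave the required vote.

A: a majority of 938099 is 469050; 469,050 required, 469,337 in favor — approved.
B: 3/5 of 16211125 = 9726675; 9,726,675 required, 9,726,675 in favor — approved.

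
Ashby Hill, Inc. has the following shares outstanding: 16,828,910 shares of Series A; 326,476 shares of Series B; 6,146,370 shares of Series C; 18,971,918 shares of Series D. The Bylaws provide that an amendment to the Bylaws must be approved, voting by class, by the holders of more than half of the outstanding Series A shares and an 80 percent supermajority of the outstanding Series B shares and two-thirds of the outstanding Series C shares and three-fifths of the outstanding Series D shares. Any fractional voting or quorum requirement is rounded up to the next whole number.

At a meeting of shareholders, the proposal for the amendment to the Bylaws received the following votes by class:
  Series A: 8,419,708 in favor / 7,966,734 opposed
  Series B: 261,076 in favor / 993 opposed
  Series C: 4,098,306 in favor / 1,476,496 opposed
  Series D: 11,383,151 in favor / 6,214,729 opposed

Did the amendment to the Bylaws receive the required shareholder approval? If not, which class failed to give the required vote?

Series A: a majority of 16828910 is 8414456; 8,414,456 required, 8,419,708 in favor — approved.
Series B: 4/5 of 326476 = 261180.80, rounded up to 261181; 261,181 required, 261,076 in favor — not approved.
Series C: 2/3 of 6146370 = 4097580; 4,097,580 required, 4,098,306 in favor — approved.
Series D: 3/5 of 18971918 = 11383150.80, rounded up to 11383151; 11,383,151 required, 11,383,151 in favor — approved.

Not approved — the Series B shares did not give the required vote.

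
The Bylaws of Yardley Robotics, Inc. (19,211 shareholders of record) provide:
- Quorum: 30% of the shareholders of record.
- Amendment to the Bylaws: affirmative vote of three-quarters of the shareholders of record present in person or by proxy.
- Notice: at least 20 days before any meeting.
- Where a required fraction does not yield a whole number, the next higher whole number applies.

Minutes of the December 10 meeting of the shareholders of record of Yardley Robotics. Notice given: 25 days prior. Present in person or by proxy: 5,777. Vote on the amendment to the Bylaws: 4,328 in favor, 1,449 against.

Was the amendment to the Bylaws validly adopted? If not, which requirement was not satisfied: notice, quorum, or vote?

Invalid — vote requirement not satisfied.

Notice: 25 days given; 20 required. Satisfied.
Quorum: 30% of 19,211 = 5,763.30, rounded up to 5,764; 5,777 present. Satisfied.
Vote: requires three-fourths of those present (5,777); 3/4 of 5777 = 4332.75, rounded up to 4333, so 4,333 needed; 4,328 in favor. Not satisfied.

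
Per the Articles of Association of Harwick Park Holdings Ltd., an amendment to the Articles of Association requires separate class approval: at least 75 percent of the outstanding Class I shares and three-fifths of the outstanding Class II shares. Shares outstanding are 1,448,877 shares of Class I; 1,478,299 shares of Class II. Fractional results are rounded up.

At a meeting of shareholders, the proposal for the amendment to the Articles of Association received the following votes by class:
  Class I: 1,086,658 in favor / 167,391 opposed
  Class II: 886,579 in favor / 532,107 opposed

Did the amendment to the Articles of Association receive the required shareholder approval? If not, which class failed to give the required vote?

Not approved — the Class II shares did not give the required vote.

Class I: 3/4 of 1448877 = 1086657.75, rounded up to 1086658; 1,086,658 required, 1,086,658 in favor — approved.
Class II: 3/5 of 1478299 = 886979.40, rounded up to 886980; 886,980 required, 886,579 in favor — not approved.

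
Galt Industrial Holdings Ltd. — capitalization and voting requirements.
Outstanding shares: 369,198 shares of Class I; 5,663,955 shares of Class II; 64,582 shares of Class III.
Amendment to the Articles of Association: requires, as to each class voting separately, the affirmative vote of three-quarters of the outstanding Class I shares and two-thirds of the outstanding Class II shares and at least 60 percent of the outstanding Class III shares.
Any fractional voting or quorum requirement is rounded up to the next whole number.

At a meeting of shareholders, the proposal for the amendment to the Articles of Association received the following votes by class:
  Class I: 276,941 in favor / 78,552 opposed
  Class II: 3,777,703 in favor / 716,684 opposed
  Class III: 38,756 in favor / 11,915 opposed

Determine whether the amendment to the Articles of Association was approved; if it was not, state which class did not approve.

Class I: 3/4 of 369198 = 276898.50, rounded up to 276899; 276,899 required, 276,941 in favor — approved.
Class II: 2/3 of 5663955 = 3775970; 3,775,970 required, 3,777,703 in favor — approved.
Class III: 3/5 of 64582 = 38749.20, rounded up to 38750; 38,750 required, 38,756 in favor — approved.

Approved — every class gave the required vote.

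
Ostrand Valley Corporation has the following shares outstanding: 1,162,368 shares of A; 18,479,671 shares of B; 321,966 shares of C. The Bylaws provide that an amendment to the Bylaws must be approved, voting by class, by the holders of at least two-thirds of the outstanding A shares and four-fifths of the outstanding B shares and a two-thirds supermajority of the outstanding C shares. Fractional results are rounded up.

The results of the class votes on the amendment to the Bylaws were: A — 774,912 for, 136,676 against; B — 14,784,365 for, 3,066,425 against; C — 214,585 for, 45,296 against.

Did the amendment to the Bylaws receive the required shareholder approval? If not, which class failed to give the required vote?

A: 2/3 of 1162368 = 774912; 774,912 required, 774,912 in favor — approved.
B: 4/5 of 18479671 = 14783736.80, rounded up to 14783737; 14,783,737 required, 14,784,365 in favor — approved.
C: 2/3 of 321966 = 214644; 214,644 required, 214,585 in favor — not approved.

Not approved — the C shares did not give the required vote.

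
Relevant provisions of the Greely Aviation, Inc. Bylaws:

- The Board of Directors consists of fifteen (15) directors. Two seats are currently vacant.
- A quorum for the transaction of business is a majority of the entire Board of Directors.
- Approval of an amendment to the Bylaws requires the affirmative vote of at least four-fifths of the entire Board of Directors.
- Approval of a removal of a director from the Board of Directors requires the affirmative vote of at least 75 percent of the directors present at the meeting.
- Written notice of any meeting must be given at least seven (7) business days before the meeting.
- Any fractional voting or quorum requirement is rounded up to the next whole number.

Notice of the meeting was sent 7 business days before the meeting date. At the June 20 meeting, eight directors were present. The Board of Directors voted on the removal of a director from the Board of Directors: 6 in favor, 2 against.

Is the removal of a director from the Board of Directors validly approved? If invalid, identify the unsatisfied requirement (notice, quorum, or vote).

Notice: 7 business days given; 7 required (7 ≥ 7). Satisfied.
Quorum: 8 present; quorum is 8. Satisfied.
Vote: the removal of a director from the Board of Directors requires three-fourths of the directors present (8). 3/4 of 8 = 6, so 6 affirmative votes are needed; 6 voted in favor. Satisfied.

Valid — all requirements satisfied.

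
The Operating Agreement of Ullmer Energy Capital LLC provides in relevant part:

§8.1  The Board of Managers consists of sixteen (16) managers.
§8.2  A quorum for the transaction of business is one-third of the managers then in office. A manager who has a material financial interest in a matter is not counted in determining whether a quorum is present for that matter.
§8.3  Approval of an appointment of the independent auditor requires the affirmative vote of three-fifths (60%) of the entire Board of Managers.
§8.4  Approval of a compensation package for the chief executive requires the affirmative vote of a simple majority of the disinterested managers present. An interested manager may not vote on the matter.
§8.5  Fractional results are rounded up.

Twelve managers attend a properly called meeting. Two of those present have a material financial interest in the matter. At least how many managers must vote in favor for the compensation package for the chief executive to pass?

The compensation package for the chief executive requires a majority of the disinterested managers present (12 − 2 = 10).
A majority of 10 is 6.

6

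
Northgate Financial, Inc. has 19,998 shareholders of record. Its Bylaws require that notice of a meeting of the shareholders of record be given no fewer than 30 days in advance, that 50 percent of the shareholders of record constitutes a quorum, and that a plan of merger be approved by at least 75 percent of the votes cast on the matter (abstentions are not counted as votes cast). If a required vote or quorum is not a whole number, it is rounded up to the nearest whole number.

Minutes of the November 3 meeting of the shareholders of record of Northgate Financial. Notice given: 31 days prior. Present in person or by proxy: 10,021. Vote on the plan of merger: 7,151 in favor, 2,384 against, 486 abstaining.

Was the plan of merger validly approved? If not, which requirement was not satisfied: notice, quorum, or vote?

Notice: 31 days given; 30 required. Satisfied.
Quorum: 50% of 19,998 = 9,999; 10,021 present. Satisfied.
Vote: requires three-fourths of the votes cast (10,021 − 486 abstaining = 9,535); 3/4 of 9535 = 7151.25, rounded up to 7152, so 7,152 needed; 7,151 in favor. Not satisfied.

Invalid — vote requirement not satisfied.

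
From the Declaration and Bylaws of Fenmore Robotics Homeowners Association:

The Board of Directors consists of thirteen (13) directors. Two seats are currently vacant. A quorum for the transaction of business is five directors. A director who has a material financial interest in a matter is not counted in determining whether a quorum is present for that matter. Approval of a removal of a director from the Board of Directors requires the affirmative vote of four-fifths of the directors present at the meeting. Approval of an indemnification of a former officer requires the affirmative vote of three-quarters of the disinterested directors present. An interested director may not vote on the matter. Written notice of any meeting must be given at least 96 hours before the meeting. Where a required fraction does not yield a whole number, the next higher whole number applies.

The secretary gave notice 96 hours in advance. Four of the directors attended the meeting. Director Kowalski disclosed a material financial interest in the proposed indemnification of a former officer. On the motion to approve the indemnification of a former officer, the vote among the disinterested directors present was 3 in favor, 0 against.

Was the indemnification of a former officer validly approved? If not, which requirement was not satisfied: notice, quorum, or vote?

Notice: 96 hours given; 96 required (96 ≥ 96). Satisfied.
Quorum: 4 present, but the 1 interested director does not count, leaving 3. Quorum is 5. Not satisfied.
Vote: the indemnification of a former officer requires three-fourths of the disinterested directors present (4 − 1 = 3). 3/4 of 3 = 2.25, rounded up to 3, so 3 affirmative votes are needed; 3 voted in favor. Satisfied. (Moot — without a quorum no business can be validly transacted.)

Invalid — quorum requirement not satisfied.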